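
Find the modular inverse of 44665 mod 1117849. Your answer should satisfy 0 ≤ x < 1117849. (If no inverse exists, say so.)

965332

Extended Euclidean algorithm:
1117849 = 25*44665 + 1224
44665 = 36*1224 + 601
1224 = 2*601 + 22
601 = 27*22 + 7
22 = 3*7 + 1
7 = 7*1 + 0
Since gcd(44665, 1117849) = 1, back-substitute to write 1 as a combination:
1 = 22 − 3·7
1 = −3·601 + 82·22
1 = 82·1224 − 167·601
1 = −167·44665 + 6094·1224
1 = 6094·1117849 − 152517·44665
Thus 44665·(-152517) ≡ 1 (mod 1117849); reducing, -152517 mod 1117849 = 965332.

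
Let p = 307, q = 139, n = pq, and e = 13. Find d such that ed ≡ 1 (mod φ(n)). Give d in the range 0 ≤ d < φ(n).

9745

φ(n) = (p−1)(q−1) = 306·138 = 42228.
Need d with 13·d ≡ 1 (mod 42228). Apply the extended Euclidean algorithm:
42228 = 3248·13 + 4
13 = 3·4 + 1
4 = 4·1 + 0
Back-substitute:
1 = 13 − 3·4
1 = −3·42228 + 9745·13
So 13·9745 ≡ 1 (mod 42228), hence d = 9745.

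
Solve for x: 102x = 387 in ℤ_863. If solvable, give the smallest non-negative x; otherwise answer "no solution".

283

First find gcd(102, 863):
863 = 8·102 + 47
102 = 2·47 + 8
47 = 5·8 + 7
8 = 1·7 + 1
7 = 7·1 + 0
gcd = 1, so a unique solution mod 863 exists.
Back-substitute for the Bézout coefficients:
1 = 8 − 7
1 = −47 + 6·8
1 = 6·102 − 13·47
1 = −13·863 + 110·102
So 102·(110) ≡ 1 (mod 863), giving 102⁻¹ ≡ 110.
x ≡ 102⁻¹·387 ≡ 110·387 ≡ 283 (mod 863).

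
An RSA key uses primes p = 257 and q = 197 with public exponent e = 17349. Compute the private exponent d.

33549

φ(n) = (p−1)(q−1) = 256·196 = 50176.
Need d with 17349·d ≡ 1 (mod 50176). Apply the extended Euclidean algorithm:
50176 = 2*17349 + 15478
17349 = 1*15478 + 1871
15478 = 8*1871 + 510
1871 = 3*510 + 341
510 = 1*341 + 169
341 = 2*169 + 3
169 = 56*3 + 1
3 = 3*1 + 0
Back-substitute:
1 = 169 − 56·3
1 = −56·341 + 113·169
1 = 113·510 − 169·341
1 = −169·1871 + 620·510
1 = 620·15478 − 5129·1871
1 = −5129·17349 + 5749·15478
1 = 5749·50176 − 16627·17349
So 17349·(-16627) ≡ 1 (mod 50176), hence d ≡ -16627 ≡ 33549 (mod 50176).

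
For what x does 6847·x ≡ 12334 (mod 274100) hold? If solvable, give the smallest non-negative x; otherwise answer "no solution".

First find gcd(6847, 274100):
274100 = 40·6847 + 220
6847 = 31·220 + 27
220 = 8·27 + 4
27 = 6·4 + 3
4 = 1·3 + 1
3 = 3·1 + 0
gcd = 1, so a unique solution mod 274100 exists.
Back-substitute for the Bézout coefficients:
1 = 4 − 3
1 = −27 + 7·4
1 = 7·220 − 57·27
1 = −57·6847 + 1774·220
1 = 1774·274100 − 71017·6847
So 6847·(-71017) ≡ 1 (mod 274100), giving 6847⁻¹ ≡ 203083.
x ≡ 6847⁻¹·12334 ≡ 203083·12334 ≡ 99922 (mod 274100).

99922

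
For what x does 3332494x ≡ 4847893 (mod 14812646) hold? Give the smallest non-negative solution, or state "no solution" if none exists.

no solution

gcd(3332494, 14812646):
14812646 = 4*3332494 + 1482670
3332494 = 2*1482670 + 367154
1482670 = 4*367154 + 14054
367154 = 26*14054 + 1750
14054 = 8*1750 + 54
1750 = 32*54 + 22
54 = 2*22 + 10
22 = 2*10 + 2
10 = 5*2 + 0
gcd = 2, but 2 ∤ 4847893, so the congruence has no solution.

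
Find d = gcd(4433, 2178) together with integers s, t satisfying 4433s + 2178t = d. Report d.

11

Apply Euclid's algorithm to 4433 and 2178:
4433 = 2*2178 + 77
2178 = 28*77 + 22
77 = 3*22 + 11
22 = 2*11 + 0
gcd(4433, 2178) = 11.
Express as a combination:
11 = 77 − 3·22
11 = −3·2178 + 85·77
11 = 85·4433 − 173·2178
So 11 = (85)·4433 + (-173)·2178.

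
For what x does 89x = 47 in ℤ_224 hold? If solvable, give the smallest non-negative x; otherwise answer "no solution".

First find gcd(89, 224):
224 = 2×89 + 46
89 = 1×46 + 43
46 = 1×43 + 3
43 = 14×3 + 1
3 = 3×1 + 0
gcd = 1, so a unique solution mod 224 exists.
Back-substitute for the Bézout coefficients:
1 = 43 − 14·3
1 = −14·46 + 15·43
1 = 15·89 − 29·46
1 = −29·224 + 73·89
So 89·(73) ≡ 1 (mod 224), giving 89⁻¹ ≡ 73.
x ≡ 89⁻¹·47 ≡ 73·47 ≡ 71 (mod 224).

71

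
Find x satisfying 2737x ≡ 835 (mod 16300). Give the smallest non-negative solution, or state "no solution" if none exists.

First find gcd(2737, 16300):
16300 = 5×2737 + 2615
2737 = 1×2615 + 122
2615 = 21×122 + 53
122 = 2×53 + 16
53 = 3×16 + 5
16 = 3×5 + 1
5 = 5×1 + 0
gcd = 1, so a unique solution mod 16300 exists.
Back-substitute for the Bézout coefficients:
1 = 16 − 3·5
1 = −3·53 + 10·16
1 = 10·122 − 23·53
1 = −23·2615 + 493·122
1 = 493·2737 − 516·2615
1 = −516·16300 + 3073·2737
So 2737·(3073) ≡ 1 (mod 16300), giving 2737⁻¹ ≡ 3073.
x ≡ 2737⁻¹·835 ≡ 3073·835 ≡ 6855 (mod 16300).

6855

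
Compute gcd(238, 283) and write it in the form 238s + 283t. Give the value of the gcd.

Apply Euclid's algorithm to 283 and 238:
283 = 1*238 + 45
238 = 5*45 + 13
45 = 3*13 + 6
13 = 2*6 + 1
6 = 6*1 + 0
gcd(238, 283) = 1.
Back-substituting:
1 = 13 − 2·6
1 = −2·45 + 7·13
1 = 7·238 − 37·45
1 = −37·283 + 44·238
So 1 = (-37)·283 + (44)·238.

1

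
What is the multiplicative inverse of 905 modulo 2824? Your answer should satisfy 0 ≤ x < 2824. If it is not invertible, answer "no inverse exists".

1969

Apply the Euclidean algorithm to 2824 and 905:
2824 = 3*905 + 109
905 = 8*109 + 33
109 = 3*33 + 10
33 = 3*10 + 3
10 = 3*3 + 1
3 = 3*1 + 0
gcd = 1, so the inverse exists. Back-substitute:
1 = 10 − 3·3
1 = −3·33 + 10·10
1 = 10·109 − 33·33
1 = −33·905 + 274·109
1 = 274·2824 − 855·905
So 905·(-855) ≡ 1 (mod 2824), and -855 ≡ 1969 (mod 2824).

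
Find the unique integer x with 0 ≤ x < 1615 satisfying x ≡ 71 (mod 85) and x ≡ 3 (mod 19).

Write x = 71 + 85·k. Then 85·k ≡ 3 − 71 ≡ 8 (mod 19).
Need 85⁻¹ mod 19. Extended Euclid on (19, 9):
19 = 2×9 + 1
9 = 9×1 + 0
Back-substitute:
1 = 19 − 2·9
85⁻¹ ≡ 17 (mod 19), so k ≡ 17·8 ≡ 3 (mod 19).
x = 71 + 85·3 = 326.

326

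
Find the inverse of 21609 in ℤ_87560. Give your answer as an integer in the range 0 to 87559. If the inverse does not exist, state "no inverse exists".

gcd(87560, 21609) by repeated division:
87560 = 4*21609 + 1124
21609 = 19*1124 + 253
1124 = 4*253 + 112
253 = 2*112 + 29
112 = 3*29 + 25
29 = 1*25 + 4
25 = 6*4 + 1
4 = 4*1 + 0
Since gcd(21609, 87560) = 1, back-substitute to write 1 as a combination:
1 = 25 − 6·4
1 = −6·29 + 7·25
1 = 7·112 − 27·29
1 = −27·253 + 61·112
1 = 61·1124 − 271·253
1 = −271·21609 + 5210·1124
1 = 5210·87560 − 21111·21609
So 21609·(-21111) ≡ 1 (mod 87560), and -21111 ≡ 66449 (mod 87560).

66449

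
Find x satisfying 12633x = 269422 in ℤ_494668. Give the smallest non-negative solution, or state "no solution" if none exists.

First find gcd(12633, 494668):
494668 = 39·12633 + 1981
12633 = 6·1981 + 747
1981 = 2·747 + 487
747 = 1·487 + 260
487 = 1·260 + 227
260 = 1·227 + 33
227 = 6·33 + 29
33 = 1·29 + 4
29 = 7·4 + 1
4 = 4·1 + 0
gcd = 1, so a unique solution mod 494668 exists.
Back-substitute for the Bézout coefficients:
1 = 29 − 7·4
1 = −7·33 + 8·29
1 = 8·227 − 55·33
1 = −55·260 + 63·227
1 = 63·487 − 118·260
1 = −118·747 + 181·487
1 = 181·1981 − 480·747
1 = −480·12633 + 3061·1981
1 = 3061·494668 − 119859·12633
So 12633·(-119859) ≡ 1 (mod 494668), giving 12633⁻¹ ≡ 374809.
x ≡ 12633⁻¹·269422 ≡ 374809·269422 ≡ 264878 (mod 494668).

264878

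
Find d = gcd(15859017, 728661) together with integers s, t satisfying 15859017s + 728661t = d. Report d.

3

Repeated division:
15859017 = 21×728661 + 557136
728661 = 1×557136 + 171525
557136 = 3×171525 + 42561
171525 = 4×42561 + 1281
42561 = 33×1281 + 288
1281 = 4×288 + 129
288 = 2×129 + 30
129 = 4×30 + 9
30 = 3×9 + 3
9 = 3×3 + 0
gcd(15859017, 728661) = 3.
Back-substituting:
3 = 30 − 3·9
3 = −3·129 + 13·30
3 = 13·288 − 29·129
3 = −29·1281 + 129·288
3 = 129·42561 − 4286·1281
3 = −4286·171525 + 17273·42561
3 = 17273·557136 − 56105·171525
3 = −56105·728661 + 73378·557136
3 = 73378·15859017 − 1597043·728661
So 3 = (73378)·15859017 + (-1597043)·728661.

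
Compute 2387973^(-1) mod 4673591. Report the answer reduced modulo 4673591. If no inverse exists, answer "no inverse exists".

Run Euclid on (4673591, 2387973):
4673591 = 1×2387973 + 2285618
2387973 = 1×2285618 + 102355
2285618 = 22×102355 + 33808
102355 = 3×33808 + 931
33808 = 36×931 + 292
931 = 3×292 + 55
292 = 5×55 + 17
55 = 3×17 + 4
17 = 4×4 + 1
4 = 4×1 + 0
Since gcd(2387973, 4673591) = 1, back-substitute to write 1 as a combination:
1 = 17 − 4·4
1 = −4·55 + 13·17
1 = 13·292 − 69·55
1 = −69·931 + 220·292
1 = 220·33808 − 7989·931
1 = −7989·102355 + 24187·33808
1 = 24187·2285618 − 540103·102355
1 = −540103·2387973 + 564290·2285618
1 = 564290·4673591 − 1104393·2387973
Thus 2387973·(-1104393) ≡ 1 (mod 4673591); reducing, -1104393 mod 4673591 = 3569198.

3569198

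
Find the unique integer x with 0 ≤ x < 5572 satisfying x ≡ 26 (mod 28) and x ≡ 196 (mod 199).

3778

Write x = 26 + 28·k. Then 28·k ≡ 196 − 26 ≡ 170 (mod 199).
Need 28⁻¹ mod 199. Extended Euclid on (199, 28):
199 = 7×28 + 3
28 = 9×3 + 1
3 = 3×1 + 0
Back-substitute:
1 = 28 − 9·3
1 = −9·199 + 64·28
28⁻¹ ≡ 64 (mod 199), so k ≡ 64·170 ≡ 134 (mod 199).
x = 26 + 28·134 = 3778.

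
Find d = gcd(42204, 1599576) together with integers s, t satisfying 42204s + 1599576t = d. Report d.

Apply Euclid's algorithm to 1599576 and 42204:
1599576 = 37×42204 + 38028
42204 = 1×38028 + 4176
38028 = 9×4176 + 444
4176 = 9×444 + 180
444 = 2×180 + 84
180 = 2×84 + 12
84 = 7×12 + 0
gcd(42204, 1599576) = 12.
Back-substituting:
12 = 180 − 2·84
12 = −2·444 + 5·180
12 = 5·4176 − 47·444
12 = −47·38028 + 428·4176
12 = 428·42204 − 475·38028
12 = −475·1599576 + 18003·42204
So 12 = (-475)·1599576 + (18003)·42204.

12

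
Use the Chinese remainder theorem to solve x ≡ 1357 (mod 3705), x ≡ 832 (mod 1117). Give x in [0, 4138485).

Write x = 1357 + 3705·k. Then 3705·k ≡ 832 − 1357 ≡ 592 (mod 1117).
Need 3705⁻¹ mod 1117. Extended Euclid on (1117, 354):
1117 = 3×354 + 55
354 = 6×55 + 24
55 = 2×24 + 7
24 = 3×7 + 3
7 = 2×3 + 1
3 = 3×1 + 0
Back-substitute:
1 = 7 − 2·3
1 = −2·24 + 7·7
1 = 7·55 − 16·24
1 = −16·354 + 103·55
1 = 103·1117 − 325·354
3705⁻¹ ≡ 792 (mod 1117), so k ≡ 792·592 ≡ 841 (mod 1117).
x = 1357 + 3705·841 = 3117262.

3117262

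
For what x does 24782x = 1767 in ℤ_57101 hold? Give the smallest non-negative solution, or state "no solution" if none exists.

First find gcd(24782, 57101):
57101 = 2×24782 + 7537
24782 = 3×7537 + 2171
7537 = 3×2171 + 1024
2171 = 2×1024 + 123
1024 = 8×123 + 40
123 = 3×40 + 3
40 = 13×3 + 1
3 = 3×1 + 0
gcd = 1, so a unique solution mod 57101 exists.
Back-substitute for the Bézout coefficients:
1 = 40 − 13·3
1 = −13·123 + 40·40
1 = 40·1024 − 333·123
1 = −333·2171 + 706·1024
1 = 706·7537 − 2451·2171
1 = −2451·24782 + 8059·7537
1 = 8059·57101 − 18569·24782
So 24782·(-18569) ≡ 1 (mod 57101), giving 24782⁻¹ ≡ 38532.
x ≡ 24782⁻¹·1767 ≡ 38532·1767 ≡ 21652 (mod 57101).

21652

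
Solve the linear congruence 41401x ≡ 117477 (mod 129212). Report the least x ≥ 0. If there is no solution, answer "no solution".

6585

First find gcd(41401, 129212):
129212 = 3*41401 + 5009
41401 = 8*5009 + 1329
5009 = 3*1329 + 1022
1329 = 1*1022 + 307
1022 = 3*307 + 101
307 = 3*101 + 4
101 = 25*4 + 1
4 = 4*1 + 0
gcd = 1, so a unique solution mod 129212 exists.
Back-substitute for the Bézout coefficients:
1 = 101 − 25·4
1 = −25·307 + 76·101
1 = 76·1022 − 253·307
1 = −253·1329 + 329·1022
1 = 329·5009 − 1240·1329
1 = −1240·41401 + 10249·5009
1 = 10249·129212 − 31987·41401
So 41401·(-31987) ≡ 1 (mod 129212), giving 41401⁻¹ ≡ 97225.
x ≡ 41401⁻¹·117477 ≡ 97225·117477 ≡ 6585 (mod 129212).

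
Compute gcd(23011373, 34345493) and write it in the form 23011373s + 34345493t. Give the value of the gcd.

Repeated division:
34345493 = 1·23011373 + 11334120
23011373 = 2·11334120 + 343133
11334120 = 33·343133 + 10731
343133 = 31·10731 + 10472
10731 = 1·10472 + 259
10472 = 40·259 + 112
259 = 2·112 + 35
112 = 3·35 + 7
35 = 5·7 + 0
gcd(23011373, 34345493) = 7.
Working backward:
7 = 112 − 3·35
7 = −3·259 + 7·112
7 = 7·10472 − 283·259
7 = −283·10731 + 290·10472
7 = 290·343133 − 9273·10731
7 = −9273·11334120 + 306299·343133
7 = 306299·23011373 − 621871·11334120
7 = −621871·34345493 + 928170·23011373
So 7 = (-621871)·34345493 + (928170)·23011373.

7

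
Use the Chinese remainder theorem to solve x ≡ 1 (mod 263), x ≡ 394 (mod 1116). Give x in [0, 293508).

209086

Write x = 1 + 263·k. Then 263·k ≡ 394 − 1 ≡ 393 (mod 1116).
Need 263⁻¹ mod 1116. Extended Euclid on (1116, 263):
1116 = 4×263 + 64
263 = 4×64 + 7
64 = 9×7 + 1
7 = 7×1 + 0
Back-substitute:
1 = 64 − 9·7
1 = −9·263 + 37·64
1 = 37·1116 − 157·263
263⁻¹ ≡ 959 (mod 1116), so k ≡ 959·393 ≡ 795 (mod 1116).
x = 1 + 263·795 = 209086.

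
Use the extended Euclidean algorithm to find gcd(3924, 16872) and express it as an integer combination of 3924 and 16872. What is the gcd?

12

Apply Euclid's algorithm to 16872 and 3924:
16872 = 4×3924 + 1176
3924 = 3×1176 + 396
1176 = 2×396 + 384
396 = 1×384 + 12
384 = 32×12 + 0
gcd(3924, 16872) = 12.
Working backward:
12 = 396 − 384
12 = −1176 + 3·396
12 = 3·3924 − 10·1176
12 = −10·16872 + 43·3924
So 12 = (-10)·16872 + (43)·3924.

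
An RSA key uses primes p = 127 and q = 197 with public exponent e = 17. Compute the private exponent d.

10169

φ(n) = (p−1)(q−1) = 126·196 = 24696.
Need d with 17·d ≡ 1 (mod 24696). Apply the extended Euclidean algorithm:
24696 = 1452×17 + 12
17 = 1×12 + 5
12 = 2×5 + 2
5 = 2×2 + 1
2 = 2×1 + 0
Back-substitute:
1 = 5 − 2·2
1 = −2·12 + 5·5
1 = 5·17 − 7·12
1 = −7·24696 + 10169·17
So 17·10169 ≡ 1 (mod 24696), hence d = 10169.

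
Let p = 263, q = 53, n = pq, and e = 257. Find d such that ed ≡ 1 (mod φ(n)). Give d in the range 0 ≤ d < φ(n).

φ(n) = (p−1)(q−1) = 262·52 = 13624.
Need d with 257·d ≡ 1 (mod 13624). Apply the extended Euclidean algorithm:
13624 = 53*257 + 3
257 = 85*3 + 2
3 = 1*2 + 1
2 = 2*1 + 0
Back-substitute:
1 = 3 − 2
1 = −257 + 86·3
1 = 86·13624 − 4559·257
So 257·(-4559) ≡ 1 (mod 13624), hence d ≡ -4559 ≡ 9065 (mod 13624).

9065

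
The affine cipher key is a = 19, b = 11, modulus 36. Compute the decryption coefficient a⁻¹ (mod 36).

19

Run Euclid on (36, 19):
36 = 1*19 + 17
19 = 1*17 + 2
17 = 8*2 + 1
2 = 2*1 + 0
gcd = 1, so the inverse exists. Back-substitute:
1 = 17 − 8·2
1 = −8·19 + 9·17
1 = 9·36 − 17·19
Hence 19⁻¹ ≡ -17 ≡ 19 (mod 36).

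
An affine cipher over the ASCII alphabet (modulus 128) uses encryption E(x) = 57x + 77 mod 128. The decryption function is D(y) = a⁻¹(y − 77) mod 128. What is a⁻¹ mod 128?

Apply the Euclidean algorithm to 128 and 57:
128 = 2*57 + 14
57 = 4*14 + 1
14 = 14*1 + 0
Since gcd(57, 128) = 1, back-substitute to write 1 as a combination:
1 = 57 − 4·14
1 = −4·128 + 9·57
So 57·9 ≡ 1 (mod 128).

9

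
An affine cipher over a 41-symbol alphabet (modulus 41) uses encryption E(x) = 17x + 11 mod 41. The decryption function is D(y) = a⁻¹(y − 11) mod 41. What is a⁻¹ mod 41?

29

gcd(41, 17) by repeated division:
41 = 2×17 + 7
17 = 2×7 + 3
7 = 2×3 + 1
3 = 3×1 + 0
The gcd is 1. Working backward:
1 = 7 − 2·3
1 = −2·17 + 5·7
1 = 5·41 − 12·17
Thus 17·(-12) ≡ 1 (mod 41); reducing, -12 mod 41 = 29.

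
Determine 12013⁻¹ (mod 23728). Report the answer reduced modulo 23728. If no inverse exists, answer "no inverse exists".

12501

Apply the Euclidean algorithm to 23728 and 12013:
23728 = 1·12013 + 11715
12013 = 1·11715 + 298
11715 = 39·298 + 93
298 = 3·93 + 19
93 = 4·19 + 17
19 = 1·17 + 2
17 = 8·2 + 1
2 = 2·1 + 0
The gcd is 1. Working backward:
1 = 17 − 8·2
1 = −8·19 + 9·17
1 = 9·93 − 44·19
1 = −44·298 + 141·93
1 = 141·11715 − 5543·298
1 = −5543·12013 + 5684·11715
1 = 5684·23728 − 11227·12013
Thus 12013·(-11227) ≡ 1 (mod 23728); reducing, -11227 mod 23728 = 12501.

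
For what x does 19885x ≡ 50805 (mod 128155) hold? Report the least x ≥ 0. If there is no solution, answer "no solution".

17758

First find gcd(19885, 128155):
128155 = 6*19885 + 8845
19885 = 2*8845 + 2195
8845 = 4*2195 + 65
2195 = 33*65 + 50
65 = 1*50 + 15
50 = 3*15 + 5
15 = 3*5 + 0
gcd = 5 and 5 | 50805, so solutions exist. Divide through by 5: 3977x ≡ 10161 (mod 25631).
Now find 3977⁻¹ mod 25631:
25631 = 6·3977 + 1769
3977 = 2·1769 + 439
1769 = 4·439 + 13
439 = 33·13 + 10
13 = 1·10 + 3
10 = 3·3 + 1
3 = 3·1 + 0
Back-substitute:
1 = 10 − 3·3
1 = −3·13 + 4·10
1 = 4·439 − 135·13
1 = −135·1769 + 544·439
1 = 544·3977 − 1223·1769
1 = −1223·25631 + 7882·3977
So 3977⁻¹ ≡ 7882 (mod 25631).
Then x ≡ 7882·10161 ≡ 17758 (mod 25631); the smallest non-negative solution is x = 17758.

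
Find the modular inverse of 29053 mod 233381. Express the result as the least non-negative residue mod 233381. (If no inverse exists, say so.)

gcd(233381, 29053) by repeated division:
233381 = 8·29053 + 957
29053 = 30·957 + 343
957 = 2·343 + 271
343 = 1·271 + 72
271 = 3·72 + 55
72 = 1·55 + 17
55 = 3·17 + 4
17 = 4·4 + 1
4 = 4·1 + 0
The gcd is 1. Working backward:
1 = 17 − 4·4
1 = −4·55 + 13·17
1 = 13·72 − 17·55
1 = −17·271 + 64·72
1 = 64·343 − 81·271
1 = −81·957 + 226·343
1 = 226·29053 − 6861·957
1 = −6861·233381 + 55114·29053
So 29053·55114 ≡ 1 (mod 233381).

55114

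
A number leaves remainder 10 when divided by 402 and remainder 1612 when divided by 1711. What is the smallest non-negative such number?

Write x = 10 + 402·k. Then 402·k ≡ 1612 − 10 ≡ 1602 (mod 1711).
Need 402⁻¹ mod 1711. Extended Euclid on (1711, 402):
1711 = 4×402 + 103
402 = 3×103 + 93
103 = 1×93 + 10
93 = 9×10 + 3
10 = 3×3 + 1
3 = 3×1 + 0
Back-substitute:
1 = 10 − 3·3
1 = −3·93 + 28·10
1 = 28·103 − 31·93
1 = −31·402 + 121·103
1 = 121·1711 − 515·402
402⁻¹ ≡ 1196 (mod 1711), so k ≡ 1196·1602 ≡ 1383 (mod 1711).
x = 10 + 402·1383 = 555976.

555976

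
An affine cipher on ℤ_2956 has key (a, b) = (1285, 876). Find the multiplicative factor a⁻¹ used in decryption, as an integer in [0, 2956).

1769

Run Euclid on (2956, 1285):
2956 = 2×1285 + 386
1285 = 3×386 + 127
386 = 3×127 + 5
127 = 25×5 + 2
5 = 2×2 + 1
2 = 2×1 + 0
Since gcd(1285, 2956) = 1, back-substitute to write 1 as a combination:
1 = 5 − 2·2
1 = −2·127 + 51·5
1 = 51·386 − 155·127
1 = −155·1285 + 516·386
1 = 516·2956 − 1187·1285
Thus 1285·(-1187) ≡ 1 (mod 2956); reducing, -1187 mod 2956 = 1769.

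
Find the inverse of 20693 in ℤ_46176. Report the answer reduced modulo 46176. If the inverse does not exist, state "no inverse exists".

Run Euclid on (46176, 20693):
46176 = 2*20693 + 4790
20693 = 4*4790 + 1533
4790 = 3*1533 + 191
1533 = 8*191 + 5
191 = 38*5 + 1
5 = 5*1 + 0
Since gcd(20693, 46176) = 1, back-substitute to write 1 as a combination:
1 = 191 − 38·5
1 = −38·1533 + 305·191
1 = 305·4790 − 953·1533
1 = −953·20693 + 4117·4790
1 = 4117·46176 − 9187·20693
Hence 20693⁻¹ ≡ -9187 ≡ 36989 (mod 46176).

36989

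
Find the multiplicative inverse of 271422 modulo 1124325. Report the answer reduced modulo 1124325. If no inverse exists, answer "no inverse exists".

Compute gcd(271422, 1124325):
1124325 = 4·271422 + 38637
271422 = 7·38637 + 963
38637 = 40·963 + 117
963 = 8·117 + 27
117 = 4·27 + 9
27 = 3·9 + 0
gcd(271422, 1124325) = 9 ≠ 1, so 271422 has no multiplicative inverse modulo 1124325.

no inverse exists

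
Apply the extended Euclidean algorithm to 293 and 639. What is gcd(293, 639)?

Euclidean algorithm:
639 = 2×293 + 53
293 = 5×53 + 28
53 = 1×28 + 25
28 = 1×25 + 3
25 = 8×3 + 1
3 = 3×1 + 0
gcd(293, 639) = 1.
Express as a combination:
1 = 25 − 8·3
1 = −8·28 + 9·25
1 = 9·53 − 17·28
1 = −17·293 + 94·53
1 = 94·639 − 205·293
So 1 = (94)·639 + (-205)·293.

1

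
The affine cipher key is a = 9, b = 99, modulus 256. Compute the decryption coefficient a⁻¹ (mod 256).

Apply the Euclidean algorithm to 256 and 9:
256 = 28·9 + 4
9 = 2·4 + 1
4 = 4·1 + 0
gcd = 1, so the inverse exists. Back-substitute:
1 = 9 − 2·4
1 = −2·256 + 57·9
So 9·57 ≡ 1 (mod 256).

57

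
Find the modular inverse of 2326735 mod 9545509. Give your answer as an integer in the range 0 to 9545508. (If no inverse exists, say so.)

Run Euclid on (9545509, 2326735):
9545509 = 4×2326735 + 238569
2326735 = 9×238569 + 179614
238569 = 1×179614 + 58955
179614 = 3×58955 + 2749
58955 = 21×2749 + 1226
2749 = 2×1226 + 297
1226 = 4×297 + 38
297 = 7×38 + 31
38 = 1×31 + 7
31 = 4×7 + 3
7 = 2×3 + 1
3 = 3×1 + 0
The gcd is 1. Working backward:
1 = 7 − 2·3
1 = −2·31 + 9·7
1 = 9·38 − 11·31
1 = −11·297 + 86·38
1 = 86·1226 − 355·297
1 = −355·2749 + 796·1226
1 = 796·58955 − 17071·2749
1 = −17071·179614 + 52009·58955
1 = 52009·238569 − 69080·179614
1 = −69080·2326735 + 673729·238569
1 = 673729·9545509 − 2763996·2326735
Hence 2326735⁻¹ ≡ -2763996 ≡ 6781513 (mod 9545509).

6781513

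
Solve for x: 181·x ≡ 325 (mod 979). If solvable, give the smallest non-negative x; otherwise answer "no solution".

494

First find gcd(181, 979):
979 = 5·181 + 74
181 = 2·74 + 33
74 = 2·33 + 8
33 = 4·8 + 1
8 = 8·1 + 0
gcd = 1, so a unique solution mod 979 exists.
Back-substitute for the Bézout coefficients:
1 = 33 − 4·8
1 = −4·74 + 9·33
1 = 9·181 − 22·74
1 = −22·979 + 119·181
So 181·(119) ≡ 1 (mod 979), giving 181⁻¹ ≡ 119.
x ≡ 181⁻¹·325 ≡ 119·325 ≡ 494 (mod 979).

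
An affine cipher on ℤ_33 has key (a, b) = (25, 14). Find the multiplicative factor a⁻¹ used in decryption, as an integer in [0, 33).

Extended Euclidean algorithm:
33 = 1×25 + 8
25 = 3×8 + 1
8 = 8×1 + 0
gcd = 1, so the inverse exists. Back-substitute:
1 = 25 − 3·8
1 = −3·33 + 4·25
So 25·4 ≡ 1 (mod 33).

4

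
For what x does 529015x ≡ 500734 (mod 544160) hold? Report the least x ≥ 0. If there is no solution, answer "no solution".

no solution

gcd(529015, 544160):
544160 = 1*529015 + 15145
529015 = 34*15145 + 14085
15145 = 1*14085 + 1060
14085 = 13*1060 + 305
1060 = 3*305 + 145
305 = 2*145 + 15
145 = 9*15 + 10
15 = 1*10 + 5
10 = 2*5 + 0
gcd = 5, but 5 ∤ 500734, so the congruence has no solution.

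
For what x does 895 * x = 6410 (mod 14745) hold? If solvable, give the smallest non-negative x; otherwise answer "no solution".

1424

First find gcd(895, 14745):
14745 = 16×895 + 425
895 = 2×425 + 45
425 = 9×45 + 20
45 = 2×20 + 5
20 = 4×5 + 0
gcd = 5 and 5 | 6410, so solutions exist. Divide through by 5: 179x ≡ 1282 (mod 2949).
Now find 179⁻¹ mod 2949:
2949 = 16×179 + 85
179 = 2×85 + 9
85 = 9×9 + 4
9 = 2×4 + 1
4 = 4×1 + 0
Back-substitute:
1 = 9 − 2·4
1 = −2·85 + 19·9
1 = 19·179 − 40·85
1 = −40·2949 + 659·179
So 179⁻¹ ≡ 659 (mod 2949).
Then x ≡ 659·1282 ≡ 1424 (mod 2949); the smallest non-negative solution is x = 1424.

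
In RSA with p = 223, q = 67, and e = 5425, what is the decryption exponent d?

10093

φ(n) = (p−1)(q−1) = 222·66 = 14652.
Need d with 5425·d ≡ 1 (mod 14652). Apply the extended Euclidean algorithm:
14652 = 2×5425 + 3802
5425 = 1×3802 + 1623
3802 = 2×1623 + 556
1623 = 2×556 + 511
556 = 1×511 + 45
511 = 11×45 + 16
45 = 2×16 + 13
16 = 1×13 + 3
13 = 4×3 + 1
3 = 3×1 + 0
Back-substitute:
1 = 13 − 4·3
1 = −4·16 + 5·13
1 = 5·45 − 14·16
1 = −14·511 + 159·45
1 = 159·556 − 173·511
1 = −173·1623 + 505·556
1 = 505·3802 − 1183·1623
1 = −1183·5425 + 1688·3802
1 = 1688·14652 − 4559·5425
So 5425·(-4559) ≡ 1 (mod 14652), hence d ≡ -4559 ≡ 10093 (mod 14652).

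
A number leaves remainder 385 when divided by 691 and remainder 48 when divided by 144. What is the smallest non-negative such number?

70176

Write x = 385 + 691·k. Then 691·k ≡ 48 − 385 ≡ 95 (mod 144).
Need 691⁻¹ mod 144. Extended Euclid on (144, 115):
144 = 1*115 + 29
115 = 3*29 + 28
29 = 1*28 + 1
28 = 28*1 + 0
Back-substitute:
1 = 29 − 28
1 = −115 + 4·29
1 = 4·144 − 5·115
691⁻¹ ≡ 139 (mod 144), so k ≡ 139·95 ≡ 101 (mod 144).
x = 385 + 691·101 = 70176.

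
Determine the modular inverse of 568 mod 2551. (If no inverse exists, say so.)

Run Euclid on (2551, 568):
2551 = 4×568 + 279
568 = 2×279 + 10
279 = 27×10 + 9
10 = 1×9 + 1
9 = 9×1 + 0
gcd = 1, so the inverse exists. Back-substitute:
1 = 10 − 9
1 = −279 + 28·10
1 = 28·568 − 57·279
1 = −57·2551 + 256·568
So 568·256 ≡ 1 (mod 2551).

256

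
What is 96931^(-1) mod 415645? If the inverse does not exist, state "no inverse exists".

Apply the Euclidean algorithm to 415645 and 96931:
415645 = 4×96931 + 27921
96931 = 3×27921 + 13168
27921 = 2×13168 + 1585
13168 = 8×1585 + 488
1585 = 3×488 + 121
488 = 4×121 + 4
121 = 30×4 + 1
4 = 4×1 + 0
Since gcd(96931, 415645) = 1, back-substitute to write 1 as a combination:
1 = 121 − 30·4
1 = −30·488 + 121·121
1 = 121·1585 − 393·488
1 = −393·13168 + 3265·1585
1 = 3265·27921 − 6923·13168
1 = −6923·96931 + 24034·27921
1 = 24034·415645 − 103059·96931
Thus 96931·(-103059) ≡ 1 (mod 415645); reducing, -103059 mod 415645 = 312586.

312586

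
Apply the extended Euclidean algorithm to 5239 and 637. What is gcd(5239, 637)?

13

Repeated division:
5239 = 8*637 + 143
637 = 4*143 + 65
143 = 2*65 + 13
65 = 5*13 + 0
gcd(5239, 637) = 13.
Back-substituting:
13 = 143 − 2·65
13 = −2·637 + 9·143
13 = 9·5239 − 74·637
So 13 = (9)·5239 + (-74)·637.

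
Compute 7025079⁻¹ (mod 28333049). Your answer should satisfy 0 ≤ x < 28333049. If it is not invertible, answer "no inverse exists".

gcd(28333049, 7025079) by repeated division:
28333049 = 4×7025079 + 232733
7025079 = 30×232733 + 43089
232733 = 5×43089 + 17288
43089 = 2×17288 + 8513
17288 = 2×8513 + 262
8513 = 32×262 + 129
262 = 2×129 + 4
129 = 32×4 + 1
4 = 4×1 + 0
Since gcd(7025079, 28333049) = 1, back-substitute to write 1 as a combination:
1 = 129 − 32·4
1 = −32·262 + 65·129
1 = 65·8513 − 2112·262
1 = −2112·17288 + 4289·8513
1 = 4289·43089 − 10690·17288
1 = −10690·232733 + 57739·43089
1 = 57739·7025079 − 1742860·232733
1 = −1742860·28333049 + 7029179·7025079
So 7025079·7029179 ≡ 1 (mod 28333049).

7029179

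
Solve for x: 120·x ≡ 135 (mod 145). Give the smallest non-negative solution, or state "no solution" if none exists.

12

First find gcd(120, 145):
145 = 1·120 + 25
120 = 4·25 + 20
25 = 1·20 + 5
20 = 4·5 + 0
gcd = 5 and 5 | 135, so solutions exist. Divide through by 5: 24x ≡ 27 (mod 29).
Now find 24⁻¹ mod 29:
29 = 1×24 + 5
24 = 4×5 + 4
5 = 1×4 + 1
4 = 4×1 + 0
Back-substitute:
1 = 5 − 4
1 = −24 + 5·5
1 = 5·29 − 6·24
So 24·(-6) ≡ 1 (mod 29), i.e. 24⁻¹ ≡ 23.
Then x ≡ 23·27 ≡ 12 (mod 29); the smallest non-negative solution is x = 12.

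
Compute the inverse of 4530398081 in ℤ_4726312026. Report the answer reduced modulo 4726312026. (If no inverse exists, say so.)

gcd(4726312026, 4530398081) by repeated division:
4726312026 = 1*4530398081 + 195913945
4530398081 = 23*195913945 + 24377346
195913945 = 8*24377346 + 895177
24377346 = 27*895177 + 207567
895177 = 4*207567 + 64909
207567 = 3*64909 + 12840
64909 = 5*12840 + 709
12840 = 18*709 + 78
709 = 9*78 + 7
78 = 11*7 + 1
7 = 7*1 + 0
The gcd is 1. Working backward:
1 = 78 − 11·7
1 = −11·709 + 100·78
1 = 100·12840 − 1811·709
1 = −1811·64909 + 9155·12840
1 = 9155·207567 − 29276·64909
1 = −29276·895177 + 126259·207567
1 = 126259·24377346 − 3438269·895177
1 = −3438269·195913945 + 27632411·24377346
1 = 27632411·4530398081 − 638983722·195913945
1 = −638983722·4726312026 + 666616133·4530398081
So 4530398081·666616133 ≡ 1 (mod 4726312026).

666616133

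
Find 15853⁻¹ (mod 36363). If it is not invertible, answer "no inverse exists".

16288

Apply the Euclidean algorithm to 36363 and 15853:
36363 = 2×15853 + 4657
15853 = 3×4657 + 1882
4657 = 2×1882 + 893
1882 = 2×893 + 96
893 = 9×96 + 29
96 = 3×29 + 9
29 = 3×9 + 2
9 = 4×2 + 1
2 = 2×1 + 0
gcd = 1, so the inverse exists. Back-substitute:
1 = 9 − 4·2
1 = −4·29 + 13·9
1 = 13·96 − 43·29
1 = −43·893 + 400·96
1 = 400·1882 − 843·893
1 = −843·4657 + 2086·1882
1 = 2086·15853 − 7101·4657
1 = −7101·36363 + 16288·15853
So 15853·16288 ≡ 1 (mod 36363).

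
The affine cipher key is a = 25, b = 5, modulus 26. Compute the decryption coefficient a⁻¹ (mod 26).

25

gcd(26, 25) by repeated division:
26 = 1×25 + 1
25 = 25×1 + 0
gcd = 1, so the inverse exists. Back-substitute:
1 = 26 − 25
Hence 25⁻¹ ≡ -1 ≡ 25 (mod 26).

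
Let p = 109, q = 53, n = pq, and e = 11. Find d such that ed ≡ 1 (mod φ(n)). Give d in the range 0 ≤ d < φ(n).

4595

φ(n) = (p−1)(q−1) = 108·52 = 5616.
Need d with 11·d ≡ 1 (mod 5616). Apply the extended Euclidean algorithm:
5616 = 510*11 + 6
11 = 1*6 + 5
6 = 1*5 + 1
5 = 5*1 + 0
Back-substitute:
1 = 6 − 5
1 = −11 + 2·6
1 = 2·5616 − 1021·11
So 11·(-1021) ≡ 1 (mod 5616), hence d ≡ -1021 ≡ 4595 (mod 5616).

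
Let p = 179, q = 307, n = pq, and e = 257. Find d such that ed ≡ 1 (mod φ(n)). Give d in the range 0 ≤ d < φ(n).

φ(n) = (p−1)(q−1) = 178·306 = 54468.
Need d with 257·d ≡ 1 (mod 54468). Apply the extended Euclidean algorithm:
54468 = 211×257 + 241
257 = 1×241 + 16
241 = 15×16 + 1
16 = 16×1 + 0
Back-substitute:
1 = 241 − 15·16
1 = −15·257 + 16·241
1 = 16·54468 − 3391·257
So 257·(-3391) ≡ 1 (mod 54468), hence d ≡ -3391 ≡ 51077 (mod 54468).

51077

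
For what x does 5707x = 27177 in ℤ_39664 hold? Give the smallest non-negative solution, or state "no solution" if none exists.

26971

First find gcd(5707, 39664):
39664 = 6×5707 + 5422
5707 = 1×5422 + 285
5422 = 19×285 + 7
285 = 40×7 + 5
7 = 1×5 + 2
5 = 2×2 + 1
2 = 2×1 + 0
gcd = 1, so a unique solution mod 39664 exists.
Back-substitute for the Bézout coefficients:
1 = 5 − 2·2
1 = −2·7 + 3·5
1 = 3·285 − 122·7
1 = −122·5422 + 2321·285
1 = 2321·5707 − 2443·5422
1 = −2443·39664 + 16979·5707
So 5707·(16979) ≡ 1 (mod 39664), giving 5707⁻¹ ≡ 16979.
x ≡ 5707⁻¹·27177 ≡ 16979·27177 ≡ 26971 (mod 39664).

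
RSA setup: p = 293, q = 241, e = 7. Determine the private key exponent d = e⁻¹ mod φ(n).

20023

φ(n) = (p−1)(q−1) = 292·240 = 70080.
Need d with 7·d ≡ 1 (mod 70080). Apply the extended Euclidean algorithm:
70080 = 10011*7 + 3
7 = 2*3 + 1
3 = 3*1 + 0
Back-substitute:
1 = 7 − 2·3
1 = −2·70080 + 20023·7
So 7·20023 ≡ 1 (mod 70080), hence d = 20023.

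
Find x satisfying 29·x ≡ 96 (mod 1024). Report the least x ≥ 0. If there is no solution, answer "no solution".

992

First find gcd(29, 1024):
1024 = 35·29 + 9
29 = 3·9 + 2
9 = 4·2 + 1
2 = 2·1 + 0
gcd = 1, so a unique solution mod 1024 exists.
Back-substitute for the Bézout coefficients:
1 = 9 − 4·2
1 = −4·29 + 13·9
1 = 13·1024 − 459·29
So 29·(-459) ≡ 1 (mod 1024), giving 29⁻¹ ≡ 565.
x ≡ 29⁻¹·96 ≡ 565·96 ≡ 992 (mod 1024).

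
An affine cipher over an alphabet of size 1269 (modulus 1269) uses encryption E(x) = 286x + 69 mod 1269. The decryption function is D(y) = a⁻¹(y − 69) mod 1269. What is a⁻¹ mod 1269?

gcd(1269, 286) by repeated division:
1269 = 4×286 + 125
286 = 2×125 + 36
125 = 3×36 + 17
36 = 2×17 + 2
17 = 8×2 + 1
2 = 2×1 + 0
gcd = 1, so the inverse exists. Back-substitute:
1 = 17 − 8·2
1 = −8·36 + 17·17
1 = 17·125 − 59·36
1 = −59·286 + 135·125
1 = 135·1269 − 599·286
So 286·(-599) ≡ 1 (mod 1269), and -599 ≡ 670 (mod 1269).

670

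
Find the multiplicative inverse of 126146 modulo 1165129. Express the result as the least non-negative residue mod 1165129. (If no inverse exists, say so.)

Extended Euclidean algorithm:
1165129 = 9·126146 + 29815
126146 = 4·29815 + 6886
29815 = 4·6886 + 2271
6886 = 3·2271 + 73
2271 = 31·73 + 8
73 = 9·8 + 1
8 = 8·1 + 0
Since gcd(126146, 1165129) = 1, back-substitute to write 1 as a combination:
1 = 73 − 9·8
1 = −9·2271 + 280·73
1 = 280·6886 − 849·2271
1 = −849·29815 + 3676·6886
1 = 3676·126146 − 15553·29815
1 = −15553·1165129 + 143653·126146
So 126146·143653 ≡ 1 (mod 1165129).

143653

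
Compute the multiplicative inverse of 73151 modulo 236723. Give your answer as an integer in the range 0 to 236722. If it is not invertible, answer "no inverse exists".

134207

Run Euclid on (236723, 73151):
236723 = 3·73151 + 17270
73151 = 4·17270 + 4071
17270 = 4·4071 + 986
4071 = 4·986 + 127
986 = 7·127 + 97
127 = 1·97 + 30
97 = 3·30 + 7
30 = 4·7 + 2
7 = 3·2 + 1
2 = 2·1 + 0
The gcd is 1. Working backward:
1 = 7 − 3·2
1 = −3·30 + 13·7
1 = 13·97 − 42·30
1 = −42·127 + 55·97
1 = 55·986 − 427·127
1 = −427·4071 + 1763·986
1 = 1763·17270 − 7479·4071
1 = −7479·73151 + 31679·17270
1 = 31679·236723 − 102516·73151
So 73151·(-102516) ≡ 1 (mod 236723), and -102516 ≡ 134207 (mod 236723).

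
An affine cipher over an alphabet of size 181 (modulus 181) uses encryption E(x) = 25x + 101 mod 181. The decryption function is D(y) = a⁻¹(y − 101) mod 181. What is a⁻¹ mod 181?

Run Euclid on (181, 25):
181 = 7·25 + 6
25 = 4·6 + 1
6 = 6·1 + 0
gcd = 1, so the inverse exists. Back-substitute:
1 = 25 − 4·6
1 = −4·181 + 29·25
So 25·29 ≡ 1 (mod 181).

29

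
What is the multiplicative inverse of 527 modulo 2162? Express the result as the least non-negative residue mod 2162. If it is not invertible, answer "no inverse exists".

gcd(2162, 527) by repeated division:
2162 = 4·527 + 54
527 = 9·54 + 41
54 = 1·41 + 13
41 = 3·13 + 2
13 = 6·2 + 1
2 = 2·1 + 0
gcd = 1, so the inverse exists. Back-substitute:
1 = 13 − 6·2
1 = −6·41 + 19·13
1 = 19·54 − 25·41
1 = −25·527 + 244·54
1 = 244·2162 − 1001·527
Hence 527⁻¹ ≡ -1001 ≡ 1161 (mod 2162).

1161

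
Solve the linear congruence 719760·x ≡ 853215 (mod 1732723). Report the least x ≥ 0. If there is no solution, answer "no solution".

1647973

First find gcd(719760, 1732723):
1732723 = 2*719760 + 293203
719760 = 2*293203 + 133354
293203 = 2*133354 + 26495
133354 = 5*26495 + 879
26495 = 30*879 + 125
879 = 7*125 + 4
125 = 31*4 + 1
4 = 4*1 + 0
gcd = 1, so a unique solution mod 1732723 exists.
Back-substitute for the Bézout coefficients:
1 = 125 − 31·4
1 = −31·879 + 218·125
1 = 218·26495 − 6571·879
1 = −6571·133354 + 33073·26495
1 = 33073·293203 − 72717·133354
1 = −72717·719760 + 178507·293203
1 = 178507·1732723 − 429731·719760
So 719760·(-429731) ≡ 1 (mod 1732723), giving 719760⁻¹ ≡ 1302992.
x ≡ 719760⁻¹·853215 ≡ 1302992·853215 ≡ 1647973 (mod 1732723).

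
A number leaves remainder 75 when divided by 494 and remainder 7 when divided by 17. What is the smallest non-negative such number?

75

Write x = 75 + 494·k. Then 494·k ≡ 7 − 75 ≡ 0 (mod 17).
Need 494⁻¹ mod 17. Extended Euclid on (17, 1):
17 = 17×1 + 0
494⁻¹ ≡ 1 (mod 17), so k ≡ 1·0 ≡ 0 (mod 17).
x = 75 + 494·0 = 75.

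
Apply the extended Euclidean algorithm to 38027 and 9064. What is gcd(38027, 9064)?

Euclidean algorithm:
38027 = 4×9064 + 1771
9064 = 5×1771 + 209
1771 = 8×209 + 99
209 = 2×99 + 11
99 = 9×11 + 0
gcd(38027, 9064) = 11.
Back-substituting:
11 = 209 − 2·99
11 = −2·1771 + 17·209
11 = 17·9064 − 87·1771
11 = −87·38027 + 365·9064
So 11 = (-87)·38027 + (365)·9064.

11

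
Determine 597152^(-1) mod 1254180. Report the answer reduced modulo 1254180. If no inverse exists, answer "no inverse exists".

Euclidean algorithm on 1254180, 597152:
1254180 = 2*597152 + 59876
597152 = 9*59876 + 58268
59876 = 1*58268 + 1608
58268 = 36*1608 + 380
1608 = 4*380 + 88
380 = 4*88 + 28
88 = 3*28 + 4
28 = 7*4 + 0
gcd(597152, 1254180) = 4 ≠ 1, so 597152 has no multiplicative inverse modulo 1254180.

no inverse exists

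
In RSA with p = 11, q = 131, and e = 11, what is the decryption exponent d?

591

φ(n) = (p−1)(q−1) = 10·130 = 1300.
Need d with 11·d ≡ 1 (mod 1300). Apply the extended Euclidean algorithm:
1300 = 118·11 + 2
11 = 5·2 + 1
2 = 2·1 + 0
Back-substitute:
1 = 11 − 5·2
1 = −5·1300 + 591·11
So 11·591 ≡ 1 (mod 1300), hence d = 591.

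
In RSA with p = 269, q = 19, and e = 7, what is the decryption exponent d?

φ(n) = (p−1)(q−1) = 268·18 = 4824.
Need d with 7·d ≡ 1 (mod 4824). Apply the extended Euclidean algorithm:
4824 = 689×7 + 1
7 = 7×1 + 0
Back-substitute:
1 = 4824 − 689·7
So 7·(-689) ≡ 1 (mod 4824), hence d ≡ -689 ≡ 4135 (mod 4824).

4135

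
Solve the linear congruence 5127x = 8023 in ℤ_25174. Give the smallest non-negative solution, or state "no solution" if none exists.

First find gcd(5127, 25174):
25174 = 4*5127 + 4666
5127 = 1*4666 + 461
4666 = 10*461 + 56
461 = 8*56 + 13
56 = 4*13 + 4
13 = 3*4 + 1
4 = 4*1 + 0
gcd = 1, so a unique solution mod 25174 exists.
Back-substitute for the Bézout coefficients:
1 = 13 − 3·4
1 = −3·56 + 13·13
1 = 13·461 − 107·56
1 = −107·4666 + 1083·461
1 = 1083·5127 − 1190·4666
1 = −1190·25174 + 5843·5127
So 5127·(5843) ≡ 1 (mod 25174), giving 5127⁻¹ ≡ 5843.
x ≡ 5127⁻¹·8023 ≡ 5843·8023 ≡ 4401 (mod 25174).

4401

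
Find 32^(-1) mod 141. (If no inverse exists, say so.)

Apply the Euclidean algorithm to 141 and 32:
141 = 4·32 + 13
32 = 2·13 + 6
13 = 2·6 + 1
6 = 6·1 + 0
gcd = 1, so the inverse exists. Back-substitute:
1 = 13 − 2·6
1 = −2·32 + 5·13
1 = 5·141 − 22·32
So 32·(-22) ≡ 1 (mod 141), and -22 ≡ 119 (mod 141).

119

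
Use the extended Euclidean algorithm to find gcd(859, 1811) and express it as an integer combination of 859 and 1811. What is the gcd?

1

Euclidean algorithm:
1811 = 2*859 + 93
859 = 9*93 + 22
93 = 4*22 + 5
22 = 4*5 + 2
5 = 2*2 + 1
2 = 2*1 + 0
gcd(859, 1811) = 1.
Express as a combination:
1 = 5 − 2·2
1 = −2·22 + 9·5
1 = 9·93 − 38·22
1 = −38·859 + 351·93
1 = 351·1811 − 740·859
So 1 = (351)·1811 + (-740)·859.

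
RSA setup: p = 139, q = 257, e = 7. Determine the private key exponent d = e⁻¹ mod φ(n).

φ(n) = (p−1)(q−1) = 138·256 = 35328.
Need d with 7·d ≡ 1 (mod 35328). Apply the extended Euclidean algorithm:
35328 = 5046×7 + 6
7 = 1×6 + 1
6 = 6×1 + 0
Back-substitute:
1 = 7 − 6
1 = −35328 + 5047·7
So 7·5047 ≡ 1 (mod 35328), hence d = 5047.

5047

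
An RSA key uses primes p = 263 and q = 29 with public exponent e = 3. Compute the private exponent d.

4891

φ(n) = (p−1)(q−1) = 262·28 = 7336.
Need d with 3·d ≡ 1 (mod 7336). Apply the extended Euclidean algorithm:
7336 = 2445*3 + 1
3 = 3*1 + 0
Back-substitute:
1 = 7336 − 2445·3
So 3·(-2445) ≡ 1 (mod 7336), hence d ≡ -2445 ≡ 4891 (mod 7336).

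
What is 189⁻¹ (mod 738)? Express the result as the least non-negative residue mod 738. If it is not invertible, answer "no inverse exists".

Euclidean algorithm on 738, 189:
738 = 3×189 + 171
189 = 1×171 + 18
171 = 9×18 + 9
18 = 2×9 + 0
The gcd is 9, not 1, hence no inverse exists.

no inverse exists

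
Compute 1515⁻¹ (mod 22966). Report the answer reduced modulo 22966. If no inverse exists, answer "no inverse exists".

Apply the Euclidean algorithm to 22966 and 1515:
22966 = 15·1515 + 241
1515 = 6·241 + 69
241 = 3·69 + 34
69 = 2·34 + 1
34 = 34·1 + 0
gcd = 1, so the inverse exists. Back-substitute:
1 = 69 − 2·34
1 = −2·241 + 7·69
1 = 7·1515 − 44·241
1 = −44·22966 + 667·1515
So 1515·667 ≡ 1 (mod 22966).

667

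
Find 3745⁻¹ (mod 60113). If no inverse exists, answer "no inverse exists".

Run Euclid on (60113, 3745):
60113 = 16·3745 + 193
3745 = 19·193 + 78
193 = 2·78 + 37
78 = 2·37 + 4
37 = 9·4 + 1
4 = 4·1 + 0
Since gcd(3745, 60113) = 1, back-substitute to write 1 as a combination:
1 = 37 − 9·4
1 = −9·78 + 19·37
1 = 19·193 − 47·78
1 = −47·3745 + 912·193
1 = 912·60113 − 14639·3745
Thus 3745·(-14639) ≡ 1 (mod 60113); reducing, -14639 mod 60113 = 45474.

45474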